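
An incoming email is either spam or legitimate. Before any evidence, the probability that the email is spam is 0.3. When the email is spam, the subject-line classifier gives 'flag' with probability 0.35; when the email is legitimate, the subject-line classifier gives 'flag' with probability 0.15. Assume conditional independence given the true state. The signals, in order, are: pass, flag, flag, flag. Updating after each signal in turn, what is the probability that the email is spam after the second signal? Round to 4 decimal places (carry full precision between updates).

0.4333

After 'pass': P(spam) = 0.65·0.3000 / (0.65·0.3000 + 0.85·0.7000) ≈ 0.2468
After 'flag': P(spam) = 0.35·0.2468 / (0.35·0.2468 + 0.15·0.7532) ≈ 0.4333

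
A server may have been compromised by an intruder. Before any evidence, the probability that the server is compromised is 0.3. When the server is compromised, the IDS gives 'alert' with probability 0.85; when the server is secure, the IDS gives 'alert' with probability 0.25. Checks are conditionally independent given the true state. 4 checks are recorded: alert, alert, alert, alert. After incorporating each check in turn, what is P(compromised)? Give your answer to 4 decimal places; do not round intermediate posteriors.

After 'alert': P(compromised) = 0.85·0.3000 / (0.85·0.3000 + 0.25·0.7000) ≈ 0.5930
After 'alert': P(compromised) = 0.85·0.5930 / (0.85·0.5930 + 0.25·0.4070) ≈ 0.8321
After 'alert': P(compromised) = 0.85·0.8321 / (0.85·0.8321 + 0.25·0.1679) ≈ 0.9440
After 'alert': P(compromised) = 0.85·0.9440 / (0.85·0.9440 + 0.25·0.0560) ≈ 0.9828

0.9828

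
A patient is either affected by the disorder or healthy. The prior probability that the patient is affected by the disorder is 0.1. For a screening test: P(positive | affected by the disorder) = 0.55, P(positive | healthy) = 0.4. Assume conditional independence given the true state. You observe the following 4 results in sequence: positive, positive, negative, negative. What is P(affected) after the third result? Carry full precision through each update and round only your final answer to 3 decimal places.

0.136

Apply Bayes' rule sequentially, carrying P(affected) forward.
After 'positive': P(affected) = 0.55·0.1000 / (0.55·0.1000 + 0.4·0.9000) ≈ 0.1325
After 'positive': P(affected) = 0.55·0.1325 / (0.55·0.1325 + 0.4·0.8675) ≈ 0.1736
After 'negative': P(affected) = 0.45·0.1736 / (0.45·0.1736 + 0.6·0.8264) ≈ 0.1361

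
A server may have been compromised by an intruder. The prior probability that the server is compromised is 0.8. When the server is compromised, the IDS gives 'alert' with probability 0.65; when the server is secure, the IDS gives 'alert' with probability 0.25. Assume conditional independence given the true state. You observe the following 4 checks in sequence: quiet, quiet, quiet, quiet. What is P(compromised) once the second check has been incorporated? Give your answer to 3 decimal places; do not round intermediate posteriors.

0.466

Each posterior becomes the prior for the next update.
After 'quiet': P(compromised) = 0.35·0.8000 / (0.35·0.8000 + 0.75·0.2000) ≈ 0.6512
After 'quiet': P(compromised) = 0.35·0.6512 / (0.35·0.6512 + 0.75·0.3488) ≈ 0.4656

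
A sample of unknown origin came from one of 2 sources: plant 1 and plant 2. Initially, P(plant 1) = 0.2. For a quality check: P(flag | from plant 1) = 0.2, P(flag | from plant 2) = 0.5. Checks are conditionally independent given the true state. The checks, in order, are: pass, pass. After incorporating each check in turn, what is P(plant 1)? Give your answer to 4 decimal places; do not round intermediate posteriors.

0.3902

After 'pass': P(plant 1) = 0.8·0.2000 / (0.8·0.2000 + 0.5·0.8000) ≈ 0.2857
After 'pass': P(plant 1) = 0.8·0.2857 / (0.8·0.2857 + 0.5·0.7143) ≈ 0.3902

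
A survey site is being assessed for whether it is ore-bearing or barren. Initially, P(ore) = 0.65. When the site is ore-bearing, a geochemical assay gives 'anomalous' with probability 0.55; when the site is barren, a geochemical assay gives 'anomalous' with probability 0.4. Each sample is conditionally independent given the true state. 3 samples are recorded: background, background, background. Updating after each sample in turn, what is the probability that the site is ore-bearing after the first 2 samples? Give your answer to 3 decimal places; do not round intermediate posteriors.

After 'background': P(ore) = 0.45·0.6500 / (0.45·0.6500 + 0.6·0.3500) ≈ 0.5821
After 'background': P(ore) = 0.45·0.5821 / (0.45·0.5821 + 0.6·0.4179) ≈ 0.5109

0.511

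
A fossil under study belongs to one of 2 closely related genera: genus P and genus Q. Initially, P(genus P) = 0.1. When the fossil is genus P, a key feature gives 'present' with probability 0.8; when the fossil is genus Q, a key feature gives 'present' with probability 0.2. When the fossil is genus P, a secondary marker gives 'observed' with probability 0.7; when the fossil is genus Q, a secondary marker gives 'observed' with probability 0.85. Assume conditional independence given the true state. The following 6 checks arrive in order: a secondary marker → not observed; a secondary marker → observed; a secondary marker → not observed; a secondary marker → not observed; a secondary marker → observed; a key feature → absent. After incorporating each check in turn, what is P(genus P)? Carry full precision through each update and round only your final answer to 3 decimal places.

0.131

After a secondary marker='not observed': P(genus P) = 0.3·0.1000 / (0.3·0.1000 + 0.15·0.9000) ≈ 0.1818
After a secondary marker='observed': P(genus P) = 0.7·0.1818 / (0.7·0.1818 + 0.85·0.8182) ≈ 0.1547
After a secondary marker='not observed': P(genus P) = 0.3·0.1547 / (0.3·0.1547 + 0.15·0.8453) ≈ 0.2679
After a secondary marker='not observed': P(genus P) = 0.3·0.2679 / (0.3·0.2679 + 0.15·0.7321) ≈ 0.4226
After a secondary marker='observed': P(genus P) = 0.7·0.4226 / (0.7·0.4226 + 0.85·0.5774) ≈ 0.3761
After a key feature='absent': P(genus P) = 0.2·0.3761 / (0.2·0.3761 + 0.8·0.6239) ≈ 0.1310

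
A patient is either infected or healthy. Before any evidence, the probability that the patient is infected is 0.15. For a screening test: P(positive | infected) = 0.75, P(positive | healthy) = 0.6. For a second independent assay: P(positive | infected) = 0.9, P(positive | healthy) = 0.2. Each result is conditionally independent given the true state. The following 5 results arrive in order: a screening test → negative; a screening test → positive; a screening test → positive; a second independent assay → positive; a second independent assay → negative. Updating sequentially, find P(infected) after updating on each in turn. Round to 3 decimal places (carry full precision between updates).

0.088

Each posterior becomes the prior for the next update.
After a screening test='negative': P(infected) = 0.25·0.1500 / (0.25·0.1500 + 0.4·0.8500) ≈ 0.0993
After a screening test='positive': P(infected) = 0.75·0.0993 / (0.75·0.0993 + 0.6·0.9007) ≈ 0.1212
After a screening test='positive': P(infected) = 0.75·0.1212 / (0.75·0.1212 + 0.6·0.8788) ≈ 0.1470
After a second independent assay='positive': P(infected) = 0.9·0.1470 / (0.9·0.1470 + 0.2·0.8530) ≈ 0.4368
After a second independent assay='negative': P(infected) = 0.1·0.4368 / (0.1·0.4368 + 0.8·0.5632) ≈ 0.0884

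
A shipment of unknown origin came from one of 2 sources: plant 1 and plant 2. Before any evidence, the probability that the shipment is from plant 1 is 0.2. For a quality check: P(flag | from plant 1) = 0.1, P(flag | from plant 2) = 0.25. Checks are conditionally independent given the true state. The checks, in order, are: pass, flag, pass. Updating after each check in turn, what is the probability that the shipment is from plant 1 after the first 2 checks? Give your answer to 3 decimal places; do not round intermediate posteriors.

0.107

After 'pass': P(plant 1) = 0.9·0.2000 / (0.9·0.2000 + 0.75·0.8000) ≈ 0.2308
After 'flag': P(plant 1) = 0.1·0.2308 / (0.1·0.2308 + 0.25·0.7692) ≈ 0.1071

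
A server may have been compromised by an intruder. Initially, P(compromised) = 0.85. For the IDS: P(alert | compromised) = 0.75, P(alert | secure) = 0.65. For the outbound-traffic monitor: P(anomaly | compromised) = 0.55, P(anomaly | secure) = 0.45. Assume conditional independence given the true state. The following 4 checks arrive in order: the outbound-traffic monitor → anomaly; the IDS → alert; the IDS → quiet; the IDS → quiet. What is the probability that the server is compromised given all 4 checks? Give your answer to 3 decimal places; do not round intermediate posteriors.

0.803

Each posterior becomes the prior for the next update.
After the outbound-traffic monitor='anomaly': P(compromised) = 0.55·0.8500 / (0.55·0.8500 + 0.45·0.1500) ≈ 0.8738
After the IDS='alert': P(compromised) = 0.75·0.8738 / (0.75·0.8738 + 0.65·0.1262) ≈ 0.8888
After the IDS='quiet': P(compromised) = 0.25·0.8888 / (0.25·0.8888 + 0.35·0.1112) ≈ 0.8509
After the IDS='quiet': P(compromised) = 0.25·0.8509 / (0.25·0.8509 + 0.35·0.1491) ≈ 0.8030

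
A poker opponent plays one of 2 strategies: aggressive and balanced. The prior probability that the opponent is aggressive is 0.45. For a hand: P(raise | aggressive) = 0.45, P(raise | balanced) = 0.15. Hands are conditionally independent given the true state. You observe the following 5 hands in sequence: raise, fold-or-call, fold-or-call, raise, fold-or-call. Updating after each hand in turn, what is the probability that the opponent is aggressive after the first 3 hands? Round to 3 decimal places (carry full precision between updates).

After 'raise': P(aggressive) = 0.45·0.4500 / (0.45·0.4500 + 0.15·0.5500) ≈ 0.7105
After 'fold-or-call': P(aggressive) = 0.55·0.7105 / (0.55·0.7105 + 0.85·0.2895) ≈ 0.6136
After 'fold-or-call': P(aggressive) = 0.55·0.6136 / (0.55·0.6136 + 0.85·0.3864) ≈ 0.5068

0.507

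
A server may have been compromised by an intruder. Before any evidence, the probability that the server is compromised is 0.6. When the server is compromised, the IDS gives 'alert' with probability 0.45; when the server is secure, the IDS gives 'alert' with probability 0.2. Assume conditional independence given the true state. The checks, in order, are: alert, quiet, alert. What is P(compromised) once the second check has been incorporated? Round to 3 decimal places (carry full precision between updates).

0.699

After 'alert': P(compromised) = 0.45·0.6000 / (0.45·0.6000 + 0.2·0.4000) ≈ 0.7714
After 'quiet': P(compromised) = 0.55·0.7714 / (0.55·0.7714 + 0.8·0.2286) ≈ 0.6988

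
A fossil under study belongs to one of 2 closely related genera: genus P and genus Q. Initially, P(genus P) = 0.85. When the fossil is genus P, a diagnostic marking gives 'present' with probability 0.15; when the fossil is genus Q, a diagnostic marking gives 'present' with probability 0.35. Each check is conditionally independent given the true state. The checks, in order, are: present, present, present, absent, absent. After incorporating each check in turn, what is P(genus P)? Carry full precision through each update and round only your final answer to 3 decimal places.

After 'present': P(genus P) = 0.15·0.8500 / (0.15·0.8500 + 0.35·0.1500) ≈ 0.7083
After 'present': P(genus P) = 0.15·0.7083 / (0.15·0.7083 + 0.35·0.2917) ≈ 0.5100
After 'present': P(genus P) = 0.15·0.5100 / (0.15·0.5100 + 0.35·0.4900) ≈ 0.3085
After 'absent': P(genus P) = 0.85·0.3085 / (0.85·0.3085 + 0.65·0.6915) ≈ 0.3684
After 'absent': P(genus P) = 0.85·0.3684 / (0.85·0.3684 + 0.65·0.6316) ≈ 0.4327

0.433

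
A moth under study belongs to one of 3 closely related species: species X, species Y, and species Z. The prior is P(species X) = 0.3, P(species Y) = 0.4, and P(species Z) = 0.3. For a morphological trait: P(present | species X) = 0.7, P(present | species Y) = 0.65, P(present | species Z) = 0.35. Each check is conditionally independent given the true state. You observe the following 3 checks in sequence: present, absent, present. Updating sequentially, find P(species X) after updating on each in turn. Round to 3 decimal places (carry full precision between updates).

After 'present': normaliser = 0.7·0.3000 + 0.65·0.4000 + 0.35·0.3000; P(species X) ≈ 0.3652, P(species Y) ≈ 0.4522, P(species Z) ≈ 0.1826
After 'absent': normaliser = 0.3·0.3652 + 0.35·0.4522 + 0.65·0.1826; P(species X) ≈ 0.2835, P(species Y) ≈ 0.4094, P(species Z) ≈ 0.3071
After 'present': normaliser = 0.7·0.2835 + 0.65·0.4094 + 0.35·0.3071; P(species X) ≈ 0.3469, P(species Y) ≈ 0.4652, P(species Z) ≈ 0.1879

0.347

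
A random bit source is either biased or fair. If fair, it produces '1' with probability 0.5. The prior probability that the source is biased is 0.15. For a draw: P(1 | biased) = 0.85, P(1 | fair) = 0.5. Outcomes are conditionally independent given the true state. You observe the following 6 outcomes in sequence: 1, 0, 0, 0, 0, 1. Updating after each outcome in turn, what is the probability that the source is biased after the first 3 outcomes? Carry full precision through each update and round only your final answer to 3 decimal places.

0.026

After '1': P(biased) = 0.85·0.1500 / (0.85·0.1500 + 0.5·0.8500) ≈ 0.2308
After '0': P(biased) = 0.15·0.2308 / (0.15·0.2308 + 0.5·0.7692) ≈ 0.0826
After '0': P(biased) = 0.15·0.0826 / (0.15·0.0826 + 0.5·0.9174) ≈ 0.0263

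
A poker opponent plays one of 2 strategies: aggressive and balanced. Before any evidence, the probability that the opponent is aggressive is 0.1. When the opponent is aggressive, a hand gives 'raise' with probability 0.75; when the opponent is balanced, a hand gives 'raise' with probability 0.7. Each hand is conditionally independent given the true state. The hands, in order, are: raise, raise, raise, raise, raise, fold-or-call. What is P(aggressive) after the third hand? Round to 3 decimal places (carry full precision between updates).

0.120

After 'raise': P(aggressive) = 0.75·0.1000 / (0.75·0.1000 + 0.7·0.9000) ≈ 0.1064
After 'raise': P(aggressive) = 0.75·0.1064 / (0.75·0.1064 + 0.7·0.8936) ≈ 0.1131
After 'raise': P(aggressive) = 0.75·0.1131 / (0.75·0.1131 + 0.7·0.8869) ≈ 0.1202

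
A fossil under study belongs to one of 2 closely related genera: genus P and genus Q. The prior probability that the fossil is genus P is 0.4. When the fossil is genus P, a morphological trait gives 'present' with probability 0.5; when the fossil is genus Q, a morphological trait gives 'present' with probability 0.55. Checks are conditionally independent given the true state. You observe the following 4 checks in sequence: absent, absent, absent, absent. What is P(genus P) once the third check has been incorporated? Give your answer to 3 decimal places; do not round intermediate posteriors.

0.478

After 'absent': P(genus P) = 0.5·0.4000 / (0.5·0.4000 + 0.45·0.6000) ≈ 0.4255
After 'absent': P(genus P) = 0.5·0.4255 / (0.5·0.4255 + 0.45·0.5745) ≈ 0.4515
After 'absent': P(genus P) = 0.5·0.4515 / (0.5·0.4515 + 0.45·0.5485) ≈ 0.4777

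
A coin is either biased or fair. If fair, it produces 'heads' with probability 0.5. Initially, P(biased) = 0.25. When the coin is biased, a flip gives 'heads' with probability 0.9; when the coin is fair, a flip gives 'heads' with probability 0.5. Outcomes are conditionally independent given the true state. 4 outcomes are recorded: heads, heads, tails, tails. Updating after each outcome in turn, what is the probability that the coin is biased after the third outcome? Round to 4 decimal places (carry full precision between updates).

0.1776

Each posterior becomes the prior for the next update.
After 'heads': P(biased) = 0.9·0.2500 / (0.9·0.2500 + 0.5·0.7500) ≈ 0.3750
After 'heads': P(biased) = 0.9·0.3750 / (0.9·0.3750 + 0.5·0.6250) ≈ 0.5192
After 'tails': P(biased) = 0.1·0.5192 / (0.1·0.5192 + 0.5·0.4808) ≈ 0.1776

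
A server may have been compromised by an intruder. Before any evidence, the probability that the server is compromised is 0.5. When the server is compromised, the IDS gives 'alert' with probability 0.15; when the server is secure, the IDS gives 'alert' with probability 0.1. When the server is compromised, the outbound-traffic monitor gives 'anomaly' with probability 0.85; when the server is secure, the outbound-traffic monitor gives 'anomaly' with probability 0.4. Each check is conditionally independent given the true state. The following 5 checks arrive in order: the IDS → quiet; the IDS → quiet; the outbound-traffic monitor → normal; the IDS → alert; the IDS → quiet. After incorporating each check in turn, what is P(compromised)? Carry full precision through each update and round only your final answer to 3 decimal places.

Each posterior becomes the prior for the next update.
After the IDS='quiet': P(compromised) = 0.85·0.5000 / (0.85·0.5000 + 0.9·0.5000) ≈ 0.4857
After the IDS='quiet': P(compromised) = 0.85·0.4857 / (0.85·0.4857 + 0.9·0.5143) ≈ 0.4715
After the outbound-traffic monitor='normal': P(compromised) = 0.15·0.4715 / (0.15·0.4715 + 0.6·0.5285) ≈ 0.1823
After the IDS='alert': P(compromised) = 0.15·0.1823 / (0.15·0.1823 + 0.1·0.8177) ≈ 0.2507
After the IDS='quiet': P(compromised) = 0.85·0.2507 / (0.85·0.2507 + 0.9·0.7493) ≈ 0.2401

0.240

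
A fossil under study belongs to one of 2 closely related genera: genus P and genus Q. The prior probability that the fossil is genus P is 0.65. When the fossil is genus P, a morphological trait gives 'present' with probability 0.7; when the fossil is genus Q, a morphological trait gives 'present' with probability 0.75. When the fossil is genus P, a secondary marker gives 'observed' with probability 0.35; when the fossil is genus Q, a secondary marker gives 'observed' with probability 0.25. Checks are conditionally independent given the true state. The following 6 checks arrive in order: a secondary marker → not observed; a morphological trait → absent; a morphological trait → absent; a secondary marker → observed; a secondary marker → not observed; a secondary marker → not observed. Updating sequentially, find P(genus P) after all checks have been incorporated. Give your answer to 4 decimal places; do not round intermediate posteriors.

0.7091

After a secondary marker='not observed': P(genus P) = 0.65·0.6500 / (0.65·0.6500 + 0.75·0.3500) ≈ 0.6168
After a morphological trait='absent': P(genus P) = 0.3·0.6168 / (0.3·0.6168 + 0.25·0.3832) ≈ 0.6589
After a morphological trait='absent': P(genus P) = 0.3·0.6589 / (0.3·0.6589 + 0.25·0.3411) ≈ 0.6986
After a secondary marker='observed': P(genus P) = 0.35·0.6986 / (0.35·0.6986 + 0.25·0.3014) ≈ 0.7644
After a secondary marker='not observed': P(genus P) = 0.65·0.7644 / (0.65·0.7644 + 0.75·0.2356) ≈ 0.7377
After a secondary marker='not observed': P(genus P) = 0.65·0.7377 / (0.65·0.7377 + 0.75·0.2623) ≈ 0.7091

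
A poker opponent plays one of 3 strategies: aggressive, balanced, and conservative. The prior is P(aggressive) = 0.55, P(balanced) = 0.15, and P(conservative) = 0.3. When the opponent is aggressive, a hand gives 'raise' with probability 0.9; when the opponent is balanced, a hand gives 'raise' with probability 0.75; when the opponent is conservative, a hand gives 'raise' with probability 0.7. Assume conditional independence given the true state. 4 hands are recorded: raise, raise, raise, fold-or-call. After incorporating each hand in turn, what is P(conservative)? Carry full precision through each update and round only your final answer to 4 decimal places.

Apply Bayes' rule sequentially, carrying P(conservative) forward.
After 'raise': normaliser = 0.9·0.5500 + 0.75·0.1500 + 0.7·0.3000; P(aggressive) ≈ 0.6055, P(balanced) ≈ 0.1376, P(conservative) ≈ 0.2569
After 'raise': normaliser = 0.9·0.6055 + 0.75·0.1376 + 0.7·0.2569; P(aggressive) ≈ 0.6582, P(balanced) ≈ 0.1247, P(conservative) ≈ 0.2172
After 'raise': normaliser = 0.9·0.6582 + 0.75·0.1247 + 0.7·0.2172; P(aggressive) ≈ 0.7070, P(balanced) ≈ 0.1116, P(conservative) ≈ 0.1814
After 'fold-or-call': normaliser = 0.1·0.7070 + 0.25·0.1116 + 0.3·0.1814; P(aggressive) ≈ 0.4620, P(balanced) ≈ 0.1823, P(conservative) ≈ 0.3557

0.3557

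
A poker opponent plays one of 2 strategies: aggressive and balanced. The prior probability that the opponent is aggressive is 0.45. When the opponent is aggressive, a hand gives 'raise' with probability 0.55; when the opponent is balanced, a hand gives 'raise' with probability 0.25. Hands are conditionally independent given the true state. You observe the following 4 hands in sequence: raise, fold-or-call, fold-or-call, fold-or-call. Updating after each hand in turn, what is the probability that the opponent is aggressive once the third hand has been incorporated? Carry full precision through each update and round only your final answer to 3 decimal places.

0.393

After 'raise': P(aggressive) = 0.55·0.4500 / (0.55·0.4500 + 0.25·0.5500) ≈ 0.6429
After 'fold-or-call': P(aggressive) = 0.45·0.6429 / (0.45·0.6429 + 0.75·0.3571) ≈ 0.5192
After 'fold-or-call': P(aggressive) = 0.45·0.5192 / (0.45·0.5192 + 0.75·0.4808) ≈ 0.3932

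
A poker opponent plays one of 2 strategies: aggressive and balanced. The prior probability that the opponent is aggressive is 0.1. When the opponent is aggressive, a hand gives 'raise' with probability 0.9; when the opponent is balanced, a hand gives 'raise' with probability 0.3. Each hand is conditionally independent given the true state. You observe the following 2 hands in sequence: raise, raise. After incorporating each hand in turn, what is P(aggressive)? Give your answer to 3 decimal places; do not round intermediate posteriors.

0.500

After 'raise': P(aggressive) = 0.9·0.1000 / (0.9·0.1000 + 0.3·0.9000) ≈ 0.2500
After 'raise': P(aggressive) = 0.9·0.2500 / (0.9·0.2500 + 0.3·0.7500) ≈ 0.5000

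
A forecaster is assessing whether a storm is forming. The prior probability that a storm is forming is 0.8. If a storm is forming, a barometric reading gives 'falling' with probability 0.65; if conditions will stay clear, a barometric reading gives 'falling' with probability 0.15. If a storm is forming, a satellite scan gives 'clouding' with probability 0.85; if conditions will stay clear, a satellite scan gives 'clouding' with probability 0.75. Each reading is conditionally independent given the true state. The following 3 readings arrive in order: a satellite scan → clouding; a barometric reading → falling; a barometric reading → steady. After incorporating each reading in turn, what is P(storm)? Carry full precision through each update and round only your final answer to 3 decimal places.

After a satellite scan='clouding': P(storm) = 0.85·0.8000 / (0.85·0.8000 + 0.75·0.2000) ≈ 0.8193
After a barometric reading='falling': P(storm) = 0.65·0.8193 / (0.65·0.8193 + 0.15·0.1807) ≈ 0.9516
After a barometric reading='steady': P(storm) = 0.35·0.9516 / (0.35·0.9516 + 0.85·0.0484) ≈ 0.8900

0.890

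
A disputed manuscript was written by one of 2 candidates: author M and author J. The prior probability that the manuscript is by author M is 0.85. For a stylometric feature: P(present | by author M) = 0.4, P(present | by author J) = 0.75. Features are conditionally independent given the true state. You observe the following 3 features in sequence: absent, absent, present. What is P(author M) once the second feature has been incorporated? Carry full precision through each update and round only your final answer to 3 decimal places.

0.970

After 'absent': P(author M) = 0.6·0.8500 / (0.6·0.8500 + 0.25·0.1500) ≈ 0.9315
After 'absent': P(author M) = 0.6·0.9315 / (0.6·0.9315 + 0.25·0.0685) ≈ 0.9703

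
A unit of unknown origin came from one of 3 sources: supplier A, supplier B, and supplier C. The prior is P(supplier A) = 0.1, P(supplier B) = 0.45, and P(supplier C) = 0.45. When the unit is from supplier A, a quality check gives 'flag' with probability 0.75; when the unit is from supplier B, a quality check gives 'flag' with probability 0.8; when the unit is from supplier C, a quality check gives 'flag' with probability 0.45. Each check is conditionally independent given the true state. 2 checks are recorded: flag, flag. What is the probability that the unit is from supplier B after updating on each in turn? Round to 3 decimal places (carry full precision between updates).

0.661

After 'flag': normaliser = 0.75·0.1000 + 0.8·0.4500 + 0.45·0.4500; P(supplier A) ≈ 0.1176, P(supplier B) ≈ 0.5647, P(supplier C) ≈ 0.3176
After 'flag': normaliser = 0.75·0.1176 + 0.8·0.5647 + 0.45·0.3176; P(supplier A) ≈ 0.1292, P(supplier B) ≈ 0.6615, P(supplier C) ≈ 0.2093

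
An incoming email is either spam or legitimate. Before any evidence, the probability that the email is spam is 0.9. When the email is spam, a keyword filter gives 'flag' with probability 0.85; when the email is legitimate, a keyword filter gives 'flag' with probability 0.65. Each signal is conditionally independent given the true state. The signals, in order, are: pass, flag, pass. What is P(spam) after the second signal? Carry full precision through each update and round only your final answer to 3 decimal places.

0.835

After 'pass': P(spam) = 0.15·0.9000 / (0.15·0.9000 + 0.35·0.1000) ≈ 0.7941
After 'flag': P(spam) = 0.85·0.7941 / (0.85·0.7941 + 0.65·0.2059) ≈ 0.8345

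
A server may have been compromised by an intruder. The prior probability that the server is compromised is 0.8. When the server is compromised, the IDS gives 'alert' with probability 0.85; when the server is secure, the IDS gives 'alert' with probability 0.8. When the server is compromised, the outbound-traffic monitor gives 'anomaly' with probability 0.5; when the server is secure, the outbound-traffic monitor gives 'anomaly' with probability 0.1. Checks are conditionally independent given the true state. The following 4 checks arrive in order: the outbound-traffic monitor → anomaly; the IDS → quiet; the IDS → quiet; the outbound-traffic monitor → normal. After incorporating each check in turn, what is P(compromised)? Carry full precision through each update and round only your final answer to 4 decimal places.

After the outbound-traffic monitor='anomaly': P(compromised) = 0.5·0.8000 / (0.5·0.8000 + 0.1·0.2000) ≈ 0.9524
After the IDS='quiet': P(compromised) = 0.15·0.9524 / (0.15·0.9524 + 0.2·0.0476) ≈ 0.9375
After the IDS='quiet': P(compromised) = 0.15·0.9375 / (0.15·0.9375 + 0.2·0.0625) ≈ 0.9184
After the outbound-traffic monitor='normal': P(compromised) = 0.5·0.9184 / (0.5·0.9184 + 0.9·0.0816) ≈ 0.8621

0.8621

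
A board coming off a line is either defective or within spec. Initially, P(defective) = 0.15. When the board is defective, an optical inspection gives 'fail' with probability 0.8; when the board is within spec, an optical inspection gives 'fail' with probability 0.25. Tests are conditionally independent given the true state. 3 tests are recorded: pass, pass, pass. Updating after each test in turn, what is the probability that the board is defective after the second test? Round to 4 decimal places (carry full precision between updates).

Apply Bayes' rule sequentially, carrying P(defective) forward.
After 'pass': P(defective) = 0.2·0.1500 / (0.2·0.1500 + 0.75·0.8500) ≈ 0.0449
After 'pass': P(defective) = 0.2·0.0449 / (0.2·0.0449 + 0.75·0.9551) ≈ 0.0124

0.0124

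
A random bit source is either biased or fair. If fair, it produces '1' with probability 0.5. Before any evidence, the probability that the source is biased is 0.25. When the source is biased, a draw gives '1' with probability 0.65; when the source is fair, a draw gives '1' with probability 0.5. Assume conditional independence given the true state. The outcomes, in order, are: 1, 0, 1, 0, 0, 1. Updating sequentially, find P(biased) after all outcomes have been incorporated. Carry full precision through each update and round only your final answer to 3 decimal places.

0.201

After '1': P(biased) = 0.65·0.2500 / (0.65·0.2500 + 0.5·0.7500) ≈ 0.3023
After '0': P(biased) = 0.35·0.3023 / (0.35·0.3023 + 0.5·0.6977) ≈ 0.2327
After '1': P(biased) = 0.65·0.2327 / (0.65·0.2327 + 0.5·0.7673) ≈ 0.2828
After '0': P(biased) = 0.35·0.2828 / (0.35·0.2828 + 0.5·0.7172) ≈ 0.2163
After '0': P(biased) = 0.35·0.2163 / (0.35·0.2163 + 0.5·0.7837) ≈ 0.1619
After '1': P(biased) = 0.65·0.1619 / (0.65·0.1619 + 0.5·0.8381) ≈ 0.2008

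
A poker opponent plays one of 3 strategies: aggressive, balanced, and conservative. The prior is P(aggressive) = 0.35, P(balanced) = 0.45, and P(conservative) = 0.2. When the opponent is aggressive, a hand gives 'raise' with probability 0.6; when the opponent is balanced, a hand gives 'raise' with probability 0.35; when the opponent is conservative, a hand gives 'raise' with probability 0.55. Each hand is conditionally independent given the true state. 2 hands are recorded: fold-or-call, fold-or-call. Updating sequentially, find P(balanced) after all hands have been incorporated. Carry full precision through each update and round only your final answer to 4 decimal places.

After 'fold-or-call': normaliser = 0.4·0.3500 + 0.65·0.4500 + 0.45·0.2000; P(aggressive) ≈ 0.2679, P(balanced) ≈ 0.5598, P(conservative) ≈ 0.1722
After 'fold-or-call': normaliser = 0.4·0.2679 + 0.65·0.5598 + 0.45·0.1722; P(aggressive) ≈ 0.1954, P(balanced) ≈ 0.6633, P(conservative) ≈ 0.1413

0.6633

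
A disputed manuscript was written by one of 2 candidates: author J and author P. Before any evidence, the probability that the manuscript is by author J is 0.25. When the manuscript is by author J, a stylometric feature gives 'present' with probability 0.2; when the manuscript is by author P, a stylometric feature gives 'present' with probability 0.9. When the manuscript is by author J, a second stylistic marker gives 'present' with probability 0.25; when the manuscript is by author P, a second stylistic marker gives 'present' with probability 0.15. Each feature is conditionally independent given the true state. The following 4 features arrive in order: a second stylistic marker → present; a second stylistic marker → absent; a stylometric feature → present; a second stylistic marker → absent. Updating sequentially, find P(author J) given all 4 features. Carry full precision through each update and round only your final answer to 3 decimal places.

0.088

After a second stylistic marker='present': P(author J) = 0.25·0.2500 / (0.25·0.2500 + 0.15·0.7500) ≈ 0.3571
After a second stylistic marker='absent': P(author J) = 0.75·0.3571 / (0.75·0.3571 + 0.85·0.6429) ≈ 0.3289
After a stylometric feature='present': P(author J) = 0.2·0.3289 / (0.2·0.3289 + 0.9·0.6711) ≈ 0.0982
After a second stylistic marker='absent': P(author J) = 0.75·0.0982 / (0.75·0.0982 + 0.85·0.9018) ≈ 0.0877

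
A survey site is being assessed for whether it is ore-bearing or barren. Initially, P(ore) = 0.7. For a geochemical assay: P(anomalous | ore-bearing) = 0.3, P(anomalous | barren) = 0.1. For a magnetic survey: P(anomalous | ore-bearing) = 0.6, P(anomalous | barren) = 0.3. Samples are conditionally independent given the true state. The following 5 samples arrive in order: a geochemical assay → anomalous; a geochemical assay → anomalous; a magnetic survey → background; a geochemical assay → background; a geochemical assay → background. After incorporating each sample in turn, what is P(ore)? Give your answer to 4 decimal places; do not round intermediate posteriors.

0.8789

After a geochemical assay='anomalous': P(ore) = 0.3·0.7000 / (0.3·0.7000 + 0.1·0.3000) ≈ 0.8750
After a geochemical assay='anomalous': P(ore) = 0.3·0.8750 / (0.3·0.8750 + 0.1·0.1250) ≈ 0.9545
After a magnetic survey='background': P(ore) = 0.4·0.9545 / (0.4·0.9545 + 0.7·0.0455) ≈ 0.9231
After a geochemical assay='background': P(ore) = 0.7·0.9231 / (0.7·0.9231 + 0.9·0.0769) ≈ 0.9032
After a geochemical assay='background': P(ore) = 0.7·0.9032 / (0.7·0.9032 + 0.9·0.0968) ≈ 0.8789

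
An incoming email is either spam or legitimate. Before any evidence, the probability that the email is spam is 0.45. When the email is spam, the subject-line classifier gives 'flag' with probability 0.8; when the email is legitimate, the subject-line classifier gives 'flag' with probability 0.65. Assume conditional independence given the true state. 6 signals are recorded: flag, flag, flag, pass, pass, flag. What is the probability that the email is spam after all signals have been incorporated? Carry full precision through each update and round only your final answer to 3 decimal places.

After 'flag': P(spam) = 0.8·0.4500 / (0.8·0.4500 + 0.65·0.5500) ≈ 0.5017
After 'flag': P(spam) = 0.8·0.5017 / (0.8·0.5017 + 0.65·0.4983) ≈ 0.5534
After 'flag': P(spam) = 0.8·0.5534 / (0.8·0.5534 + 0.65·0.4466) ≈ 0.6040
After 'pass': P(spam) = 0.2·0.6040 / (0.2·0.6040 + 0.35·0.3960) ≈ 0.4657
After 'pass': P(spam) = 0.2·0.4657 / (0.2·0.4657 + 0.35·0.5343) ≈ 0.3325
After 'flag': P(spam) = 0.8·0.3325 / (0.8·0.3325 + 0.65·0.6675) ≈ 0.3800

0.380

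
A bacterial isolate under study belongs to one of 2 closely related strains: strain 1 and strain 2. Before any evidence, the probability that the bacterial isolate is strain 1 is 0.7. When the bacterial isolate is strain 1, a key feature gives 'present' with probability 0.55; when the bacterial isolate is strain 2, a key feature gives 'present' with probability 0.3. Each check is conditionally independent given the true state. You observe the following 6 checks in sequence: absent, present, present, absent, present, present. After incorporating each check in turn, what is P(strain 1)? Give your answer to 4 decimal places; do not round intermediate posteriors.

Apply Bayes' rule sequentially, carrying P(strain 1) forward.
After 'absent': P(strain 1) = 0.45·0.7000 / (0.45·0.7000 + 0.7·0.3000) ≈ 0.6000
After 'present': P(strain 1) = 0.55·0.6000 / (0.55·0.6000 + 0.3·0.4000) ≈ 0.7333
After 'present': P(strain 1) = 0.55·0.7333 / (0.55·0.7333 + 0.3·0.2667) ≈ 0.8345
After 'absent': P(strain 1) = 0.45·0.8345 / (0.45·0.8345 + 0.7·0.1655) ≈ 0.7642
After 'present': P(strain 1) = 0.55·0.7642 / (0.55·0.7642 + 0.3·0.2358) ≈ 0.8559
After 'present': P(strain 1) = 0.55·0.8559 / (0.55·0.8559 + 0.3·0.1441) ≈ 0.9159

0.9159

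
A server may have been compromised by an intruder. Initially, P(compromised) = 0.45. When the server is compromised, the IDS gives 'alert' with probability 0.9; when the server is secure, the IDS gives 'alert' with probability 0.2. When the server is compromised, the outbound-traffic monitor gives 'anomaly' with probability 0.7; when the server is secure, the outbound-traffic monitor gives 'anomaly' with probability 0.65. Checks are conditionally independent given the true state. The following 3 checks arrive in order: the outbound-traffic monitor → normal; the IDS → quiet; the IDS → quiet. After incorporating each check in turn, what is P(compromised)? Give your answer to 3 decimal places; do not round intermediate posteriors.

After the outbound-traffic monitor='normal': P(compromised) = 0.3·0.4500 / (0.3·0.4500 + 0.35·0.5500) ≈ 0.4122
After the IDS='quiet': P(compromised) = 0.1·0.4122 / (0.1·0.4122 + 0.8·0.5878) ≈ 0.0806
After the IDS='quiet': P(compromised) = 0.1·0.0806 / (0.1·0.0806 + 0.8·0.9194) ≈ 0.0108

0.011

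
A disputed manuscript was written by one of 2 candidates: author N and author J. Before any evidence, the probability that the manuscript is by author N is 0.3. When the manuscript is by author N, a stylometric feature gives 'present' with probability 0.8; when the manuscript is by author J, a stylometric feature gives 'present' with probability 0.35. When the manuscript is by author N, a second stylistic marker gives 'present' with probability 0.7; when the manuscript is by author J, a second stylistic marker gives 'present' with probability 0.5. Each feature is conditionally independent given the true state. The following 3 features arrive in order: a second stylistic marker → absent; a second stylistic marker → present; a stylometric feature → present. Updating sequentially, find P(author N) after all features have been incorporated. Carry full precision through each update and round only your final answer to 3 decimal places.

After a second stylistic marker='absent': P(author N) = 0.3·0.3000 / (0.3·0.3000 + 0.5·0.7000) ≈ 0.2045
After a second stylistic marker='present': P(author N) = 0.7·0.2045 / (0.7·0.2045 + 0.5·0.7955) ≈ 0.2647
After a stylometric feature='present': P(author N) = 0.8·0.2647 / (0.8·0.2647 + 0.35·0.7353) ≈ 0.4514

0.451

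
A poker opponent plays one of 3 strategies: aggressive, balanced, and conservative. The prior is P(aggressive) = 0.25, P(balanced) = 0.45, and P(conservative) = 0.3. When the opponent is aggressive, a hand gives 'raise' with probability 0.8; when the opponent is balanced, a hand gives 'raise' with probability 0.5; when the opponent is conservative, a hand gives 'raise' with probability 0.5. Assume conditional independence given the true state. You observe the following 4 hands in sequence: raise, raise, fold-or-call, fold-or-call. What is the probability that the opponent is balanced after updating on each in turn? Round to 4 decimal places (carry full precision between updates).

After 'raise': normaliser = 0.8·0.2500 + 0.5·0.4500 + 0.5·0.3000; P(aggressive) ≈ 0.3478, P(balanced) ≈ 0.3913, P(conservative) ≈ 0.2609
After 'raise': normaliser = 0.8·0.3478 + 0.5·0.3913 + 0.5·0.2609; P(aggressive) ≈ 0.4604, P(balanced) ≈ 0.3237, P(conservative) ≈ 0.2158
After 'fold-or-call': normaliser = 0.2·0.4604 + 0.5·0.3237 + 0.5·0.2158; P(aggressive) ≈ 0.2545, P(balanced) ≈ 0.4473, P(conservative) ≈ 0.2982
After 'fold-or-call': normaliser = 0.2·0.2545 + 0.5·0.4473 + 0.5·0.2982; P(aggressive) ≈ 0.1201, P(balanced) ≈ 0.5279, P(conservative) ≈ 0.3519

0.5279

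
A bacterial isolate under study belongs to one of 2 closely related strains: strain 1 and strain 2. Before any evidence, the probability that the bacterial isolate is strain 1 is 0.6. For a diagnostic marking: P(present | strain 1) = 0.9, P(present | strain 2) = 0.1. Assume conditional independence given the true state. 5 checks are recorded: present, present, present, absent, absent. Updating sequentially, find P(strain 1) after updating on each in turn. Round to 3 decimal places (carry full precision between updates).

0.931

After 'present': P(strain 1) = 0.9·0.6000 / (0.9·0.6000 + 0.1·0.4000) ≈ 0.9310
After 'present': P(strain 1) = 0.9·0.9310 / (0.9·0.9310 + 0.1·0.0690) ≈ 0.9918
After 'present': P(strain 1) = 0.9·0.9918 / (0.9·0.9918 + 0.1·0.0082) ≈ 0.9991
After 'absent': P(strain 1) = 0.1·0.9991 / (0.1·0.9991 + 0.9·0.0009) ≈ 0.9918
After 'absent': P(strain 1) = 0.1·0.9918 / (0.1·0.9918 + 0.9·0.0082) ≈ 0.9310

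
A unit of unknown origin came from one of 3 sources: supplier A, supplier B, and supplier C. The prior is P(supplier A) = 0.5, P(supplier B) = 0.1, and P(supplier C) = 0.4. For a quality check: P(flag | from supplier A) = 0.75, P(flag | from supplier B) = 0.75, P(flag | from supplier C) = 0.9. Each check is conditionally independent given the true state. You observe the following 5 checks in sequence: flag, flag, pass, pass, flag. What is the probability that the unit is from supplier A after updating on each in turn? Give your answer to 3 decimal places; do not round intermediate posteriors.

After 'flag': normaliser = 0.75·0.5000 + 0.75·0.1000 + 0.9·0.4000; P(supplier A) ≈ 0.4630, P(supplier B) ≈ 0.0926, P(supplier C) ≈ 0.4444
After 'flag': normaliser = 0.75·0.4630 + 0.75·0.0926 + 0.9·0.4444; P(supplier A) ≈ 0.4252, P(supplier B) ≈ 0.0850, P(supplier C) ≈ 0.4898
After 'pass': normaliser = 0.25·0.4252 + 0.25·0.0850 + 0.1·0.4898; P(supplier A) ≈ 0.6021, P(supplier B) ≈ 0.1204, P(supplier C) ≈ 0.2775
After 'pass': normaliser = 0.25·0.6021 + 0.25·0.1204 + 0.1·0.2775; P(supplier A) ≈ 0.7224, P(supplier B) ≈ 0.1445, P(supplier C) ≈ 0.1331
After 'flag': normaliser = 0.75·0.7224 + 0.75·0.1445 + 0.9·0.1331; P(supplier A) ≈ 0.7036, P(supplier B) ≈ 0.1407, P(supplier C) ≈ 0.1556

0.704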